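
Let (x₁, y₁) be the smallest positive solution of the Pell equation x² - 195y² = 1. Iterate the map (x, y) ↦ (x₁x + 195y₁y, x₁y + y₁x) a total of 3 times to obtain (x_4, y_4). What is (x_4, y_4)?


Step 1: Find the fundamental solution (x₁, y₁) of x² - 195y² = 1.
  Expand √195 as a continued fraction. a₀ = ⌊√195⌋ = 13; iterate m_{k+1} = d_k·a_k − m_k, d_{k+1} = (195 − m_{k+1}²)/d_k, a_{k+1} = ⌊(a₀ + m_{k+1})/d_{k+1}⌋ (starting m₀ = 0, d₀ = 1), with convergents p_k = a_k·p_{k-1} + p_{k-2}, q_k = a_k·q_{k-1} + q_{k-2} (p₋₁ = 1, q₋₁ = 0):
  k = 0: a₀ = 13; p₀/q₀ = 13/1; p₀² − 195·q₀² = 169 − 195 = -26.
  k = 1: m = 13, d = 26, a = ⌊(13 + 13)/26⌋ = 1; p/q = (1·13 + 1)/(1·1 + 0) = 14/1; p² − 195·q² = 196 − 195 = 1.
  The first convergent with p² − 195·q² = 1 gives the fundamental solution (x₁, y₁) = (14, 1).
Step 2: Apply the recurrence (x_{n+1}, y_{n+1}) = (x₁x_n + 195y₁y_n, x₁y_n + y₁x_n) repeatedly.
  From (x_1, y_1) = (14, 1): x_2 = 14·14 + 195·1·1 = 391; y_2 = 14·1 + 1·14 = 28.
  From (x_2, y_2) = (391, 28): x_3 = 14·391 + 195·1·28 = 10934; y_3 = 14·28 + 1·391 = 783.
  From (x_3, y_3) = (10934, 783): x_4 = 14·10934 + 195·1·783 = 305761; y_4 = 14·783 + 1·10934 = 21896.
Step 3: Verify x_4² - 195·y_4² = 93489789121 - 93489789120 = 1 (should be 1). ✓

(x_1, y_1) = (14, 1); (x_4, y_4) = (305761, 21896).


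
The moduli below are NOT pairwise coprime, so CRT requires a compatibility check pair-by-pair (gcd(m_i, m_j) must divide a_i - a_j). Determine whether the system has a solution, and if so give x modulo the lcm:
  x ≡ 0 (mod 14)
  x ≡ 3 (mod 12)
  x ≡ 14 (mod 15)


Moduli 14, 12, 15 are not pairwise coprime, so CRT works modulo lcm(m_i) when all pairwise compatibility conditions hold.
Pairwise compatibility: gcd(m_i, m_j) must divide a_i - a_j for every pair.
Merge one congruence at a time:
  Start: x ≡ 0 (mod 14).
  Combine with x ≡ 3 (mod 12): gcd(14, 12) = 2, and 3 - 0 = 3 is NOT divisible by 2.
    ⇒ system is inconsistent (no integer solution).

No solution (the system is inconsistent).


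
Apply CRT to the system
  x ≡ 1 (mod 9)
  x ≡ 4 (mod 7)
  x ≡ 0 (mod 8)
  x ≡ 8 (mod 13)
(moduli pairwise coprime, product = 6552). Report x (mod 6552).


Product of moduli M = 9 · 7 · 8 · 13 = 6552.
Merge one congruence at a time:
  Start: x ≡ 1 (mod 9).
  Combine with x ≡ 4 (mod 7); new modulus lcm = 63.
    Write x = 1 + 9·t and substitute into x ≡ 4 (mod 7): 9·t ≡ 4 − 1 = 3 (mod 7).
    Reduce coefficients mod 7: 2·t ≡ 3 (mod 7).
    The inverse of 2 mod 7 is 4 (since 2·4 = 8 = 1·7 + 1), so t ≡ 4·3 = 12 ≡ 5 (mod 7).
    Then x = 1 + 9·5 = 46, valid modulo lcm(9, 7) = 63: x ≡ 46 (mod 63).
  Combine with x ≡ 0 (mod 8); new modulus lcm = 504.
    Write x = 46 + 63·t and substitute into x ≡ 0 (mod 8): 63·t ≡ 0 − 46 = -46 (mod 8).
    Reduce coefficients mod 8: 7·t ≡ 2 (mod 8).
    The inverse of 7 mod 8 is 7 (since 7·7 = 49 = 6·8 + 1), so t ≡ 7·2 = 14 ≡ 6 (mod 8).
    Then x = 46 + 63·6 = 424, valid modulo lcm(63, 8) = 504: x ≡ 424 (mod 504).
  Combine with x ≡ 8 (mod 13); new modulus lcm = 6552.
    Write x = 424 + 504·t and substitute into x ≡ 8 (mod 13): 504·t ≡ 8 − 424 = -416 (mod 13).
    Reduce coefficients mod 13: 10·t ≡ 0 (mod 13).
    The inverse of 10 mod 13 is 4 (since 10·4 = 40 = 3·13 + 1), so t ≡ 4·0 = 0 ≡ 0 (mod 13).
    Then x = 424 + 504·0 = 424, valid modulo lcm(504, 13) = 6552: x ≡ 424 (mod 6552).
Verify against each original: 424 mod 9 = 1, 424 mod 7 = 4, 424 mod 8 = 0, 424 mod 13 = 8.

x ≡ 424 (mod 6552).


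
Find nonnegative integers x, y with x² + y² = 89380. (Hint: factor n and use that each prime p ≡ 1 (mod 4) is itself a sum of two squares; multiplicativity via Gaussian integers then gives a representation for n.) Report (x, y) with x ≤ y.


Step 1: Factor n = 89380 = 2^2 · 5 · 41 · 109.
Step 2: Check the mod-4 condition on each prime factor: 2 = 2 (special); 5 ≡ 1 (mod 4), exponent 1; 41 ≡ 1 (mod 4), exponent 1; 109 ≡ 1 (mod 4), exponent 1.
All primes ≡ 3 (mod 4) appear to even exponent (or don't appear), so by the two-squares theorem n IS expressible as a sum of two squares.
Step 3: Build a representation. Group n = k² · m with k = 2 and m = 5 · 41 · 109 = 22345 (a product of primes ≡ 1 (mod 4)); a representation of m scales to one of n via (k·x)² + (k·y)² = k²(x² + y²). Each prime p ≡ 1 (mod 4) is itself a sum of two squares; find a² by testing p − a² for a perfect square:
  5: 5 − 1² = 4 = 2² ⇒ 5 = 1² + 2².
  41: 41 − 1² = 40, 41 − 2² = 37, 41 − 3² = 32, 41 − 4² = 25 = 5² ⇒ 41 = 4² + 5².
  109: 109 − 1² = 108, 109 − 2² = 105, 109 − 3² = 100 = 10² ⇒ 109 = 3² + 10².
  Combine using the Brahmagupta–Fibonacci identity (a² + b²)(c² + d²) = (ac − bd)² + (ad + bc)² = (ac + bd)² + (ad − bc)²:
  5 · 41 = 205: from (1² + 2²)(4² + 5²), take (1·4 − 2·5, 1·5 + 2·4) = (4 − 10, 5 + 8) = (-6, 13); dropping signs (only squares matter) gives (6, 13); check 6² + 13² = 36 + 169 = 205 ✓.
  205 · 109 = 22345: from (6² + 13²)(3² + 10²), take (6·3 − 13·10, 6·10 + 13·3) = (18 − 130, 60 + 39) = (-112, 99); dropping signs (only squares matter) gives (112, 99); check 112² + 99² = 12544 + 9801 = 22345 ✓.
  Scale by k = 2: (2·112, 2·99) = (224, 198).
Step 4: Order so x ≤ y and verify: 198² + 224² = 39204 + 50176 = 89380 = n. ✓

n = 89380 = 198² + 224² (one valid representation with x ≤ y).


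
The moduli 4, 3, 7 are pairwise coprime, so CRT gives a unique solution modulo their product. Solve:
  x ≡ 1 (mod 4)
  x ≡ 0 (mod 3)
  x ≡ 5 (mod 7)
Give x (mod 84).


Moduli 4, 3, 7 are pairwise coprime; by CRT there is a unique solution modulo M = 4 · 3 · 7 = 84.
Solve pairwise, accumulating the modulus:
  Start with x ≡ 1 (mod 4).
  Combine with x ≡ 0 (mod 3): since gcd(4, 3) = 1, we get a unique residue mod 12.
    Write x = 1 + 4·t and substitute into x ≡ 0 (mod 3): 4·t ≡ 0 − 1 = -1 (mod 3).
    Reduce coefficients mod 3: 1·t ≡ 2 (mod 3).
    So t ≡ 2 (mod 3).
    Then x = 1 + 4·2 = 9, valid modulo lcm(4, 3) = 12: x ≡ 9 (mod 12).
  Combine with x ≡ 5 (mod 7): since gcd(12, 7) = 1, we get a unique residue mod 84.
    Write x = 9 + 12·t and substitute into x ≡ 5 (mod 7): 12·t ≡ 5 − 9 = -4 (mod 7).
    Reduce coefficients mod 7: 5·t ≡ 3 (mod 7).
    The inverse of 5 mod 7 is 3 (since 5·3 = 15 = 2·7 + 1), so t ≡ 3·3 = 9 ≡ 2 (mod 7).
    Then x = 9 + 12·2 = 33, valid modulo lcm(12, 7) = 84: x ≡ 33 (mod 84).
Verify: 33 mod 4 = 1 ✓, 33 mod 3 = 0 ✓, 33 mod 7 = 5 ✓.

x ≡ 33 (mod 84).


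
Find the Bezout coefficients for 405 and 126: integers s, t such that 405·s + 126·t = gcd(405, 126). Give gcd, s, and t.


Euclidean algorithm on (405, 126) — divide until remainder is 0:
  405 = 3 · 126 + 27
  126 = 4 · 27 + 18
  27 = 1 · 18 + 9
  18 = 2 · 9 + 0
gcd(405, 126) = 9.
Track Bezout coefficients alongside the remainders: start with r₀ = 405 = a·1 + b·0 (s = 1, t = 0) and r₁ = 126 = a·0 + b·1 (s = 0, t = 1); each new remainder r_{k+1} = r_{k-1} − q_k·r_k inherits s_{k+1} = s_{k-1} − q_k·s_k, t_{k+1} = t_{k-1} − q_k·t_k, so r_k = a·s_k + b·t_k at every step:
  q = 3: r = 27, s = 1 − 3·0 = 1, t = 0 − 3·1 = -3  (check: 405·1 + 126·(-3) = 27)
  q = 4: r = 18, s = 0 − 4·1 = -4, t = 1 − 4·(-3) = 13  (check: 405·(-4) + 126·13 = 18)
  q = 1: r = 9, s = 1 − 1·(-4) = 5, t = -3 − 1·13 = -16  (check: 405·5 + 126·(-16) = 9)
The row with r = 9 (the gcd) gives the Bezout coefficients s = 5, t = -16.
Result: 405 · (5) + 126 · (-16) = 9.

gcd(405, 126) = 9; s = 5, t = -16 (check: 405·5 + 126·(-16) = 9).


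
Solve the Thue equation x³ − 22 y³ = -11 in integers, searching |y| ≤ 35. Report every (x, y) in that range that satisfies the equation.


The equation is x³ - 22y³ = -11. For fixed y, x³ = 22·y³ − 11, so a solution requires the RHS to be a perfect cube.
Strategy: iterate y from -35 to 35, compute RHS = 22·y³ − 11, and check whether it is a (positive or negative) perfect cube.
Check small values of y:
  y = 0: RHS = -11 is not a perfect cube.
  y = 1: RHS = 11 is not a perfect cube.
  y = -1: RHS = -33 is not a perfect cube.
  y = 2: RHS = 165 is not a perfect cube.
  y = -2: RHS = -187 is not a perfect cube.
  y = 3: RHS = 583 is not a perfect cube.
  y = -3: RHS = -605 is not a perfect cube.
Continuing the search up to |y| = 35 finds no solutions either.
No (x, y) in the scanned range satisfies the equation.

No integer solutions with |y| ≤ 35.


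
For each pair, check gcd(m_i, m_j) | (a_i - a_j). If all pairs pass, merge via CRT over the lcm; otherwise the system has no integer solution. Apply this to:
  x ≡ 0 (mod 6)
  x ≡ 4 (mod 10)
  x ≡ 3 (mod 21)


Moduli 6, 10, 21 are not pairwise coprime, so CRT works modulo lcm(m_i) when all pairwise compatibility conditions hold.
Pairwise compatibility: gcd(m_i, m_j) must divide a_i - a_j for every pair.
Merge one congruence at a time:
  Start: x ≡ 0 (mod 6).
  Combine with x ≡ 4 (mod 10): gcd(6, 10) = 2; 4 - 0 = 4, which IS divisible by 2, so compatible.
    Write x = 0 + 6·t and substitute into x ≡ 4 (mod 10): 6·t ≡ 4 − 0 = 4 (mod 10).
    Divide the congruence (and modulus) by g = 2: 3·t ≡ 2 (mod 5).
    The inverse of 3 mod 5 is 2 (since 3·2 = 6 = 1·5 + 1), so t ≡ 2·2 = 4 ≡ 4 (mod 5).
    Then x = 0 + 6·4 = 24, valid modulo lcm(6, 10) = 30: x ≡ 24 (mod 30).
  Combine with x ≡ 3 (mod 21): gcd(30, 21) = 3; 3 - 24 = -21, which IS divisible by 3, so compatible.
    Write x = 24 + 30·t and substitute into x ≡ 3 (mod 21): 30·t ≡ 3 − 24 = -21 (mod 21).
    Divide the congruence (and modulus) by g = 3: 10·t ≡ -7 (mod 7).
    Reduce coefficients mod 7: 3·t ≡ 0 (mod 7).
    The inverse of 3 mod 7 is 5 (since 3·5 = 15 = 2·7 + 1), so t ≡ 5·0 = 0 ≡ 0 (mod 7).
    Then x = 24 + 30·0 = 24, valid modulo lcm(30, 21) = 210: x ≡ 24 (mod 210).
Verify: 24 mod 6 = 0, 24 mod 10 = 4, 24 mod 21 = 3.

x ≡ 24 (mod 210).


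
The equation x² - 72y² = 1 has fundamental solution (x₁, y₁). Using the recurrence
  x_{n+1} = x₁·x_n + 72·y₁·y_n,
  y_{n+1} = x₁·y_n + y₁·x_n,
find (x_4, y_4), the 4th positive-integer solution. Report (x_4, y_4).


Step 1: Find the fundamental solution (x₁, y₁) of x² - 72y² = 1.
  Expand √72 as a continued fraction. a₀ = ⌊√72⌋ = 8; iterate m_{k+1} = d_k·a_k − m_k, d_{k+1} = (72 − m_{k+1}²)/d_k, a_{k+1} = ⌊(a₀ + m_{k+1})/d_{k+1}⌋ (starting m₀ = 0, d₀ = 1), with convergents p_k = a_k·p_{k-1} + p_{k-2}, q_k = a_k·q_{k-1} + q_{k-2} (p₋₁ = 1, q₋₁ = 0):
  k = 0: a₀ = 8; p₀/q₀ = 8/1; p₀² − 72·q₀² = 64 − 72 = -8.
  k = 1: m = 8, d = 8, a = ⌊(8 + 8)/8⌋ = 2; p/q = (2·8 + 1)/(2·1 + 0) = 17/2; p² − 72·q² = 289 − 288 = 1.
  The first convergent with p² − 72·q² = 1 gives the fundamental solution (x₁, y₁) = (17, 2).
Step 2: Apply the recurrence (x_{n+1}, y_{n+1}) = (x₁x_n + 72y₁y_n, x₁y_n + y₁x_n) repeatedly.
  From (x_1, y_1) = (17, 2): x_2 = 17·17 + 72·2·2 = 577; y_2 = 17·2 + 2·17 = 68.
  From (x_2, y_2) = (577, 68): x_3 = 17·577 + 72·2·68 = 19601; y_3 = 17·68 + 2·577 = 2310.
  From (x_3, y_3) = (19601, 2310): x_4 = 17·19601 + 72·2·2310 = 665857; y_4 = 17·2310 + 2·19601 = 78472.
Step 3: Verify x_4² - 72·y_4² = 443365544449 - 443365544448 = 1 (should be 1). ✓

(x_1, y_1) = (17, 2); (x_4, y_4) = (665857, 78472).


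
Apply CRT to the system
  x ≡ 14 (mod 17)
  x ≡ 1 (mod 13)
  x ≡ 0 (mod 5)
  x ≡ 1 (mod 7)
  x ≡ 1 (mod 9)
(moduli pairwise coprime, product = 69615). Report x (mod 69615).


Product of moduli M = 17 · 13 · 5 · 7 · 9 = 69615.
Merge one congruence at a time:
  Start: x ≡ 14 (mod 17).
  Combine with x ≡ 1 (mod 13); new modulus lcm = 221.
    Write x = 14 + 17·t and substitute into x ≡ 1 (mod 13): 17·t ≡ 1 − 14 = -13 (mod 13).
    Reduce coefficients mod 13: 4·t ≡ 0 (mod 13).
    The inverse of 4 mod 13 is 10 (since 4·10 = 40 = 3·13 + 1), so t ≡ 10·0 = 0 ≡ 0 (mod 13).
    Then x = 14 + 17·0 = 14, valid modulo lcm(17, 13) = 221: x ≡ 14 (mod 221).
  Combine with x ≡ 0 (mod 5); new modulus lcm = 1105.
    Write x = 14 + 221·t and substitute into x ≡ 0 (mod 5): 221·t ≡ 0 − 14 = -14 (mod 5).
    Reduce coefficients mod 5: 1·t ≡ 1 (mod 5).
    So t ≡ 1 (mod 5).
    Then x = 14 + 221·1 = 235, valid modulo lcm(221, 5) = 1105: x ≡ 235 (mod 1105).
  Combine with x ≡ 1 (mod 7); new modulus lcm = 7735.
    Write x = 235 + 1105·t and substitute into x ≡ 1 (mod 7): 1105·t ≡ 1 − 235 = -234 (mod 7).
    Reduce coefficients mod 7: 6·t ≡ 4 (mod 7).
    The inverse of 6 mod 7 is 6 (since 6·6 = 36 = 5·7 + 1), so t ≡ 6·4 = 24 ≡ 3 (mod 7).
    Then x = 235 + 1105·3 = 3550, valid modulo lcm(1105, 7) = 7735: x ≡ 3550 (mod 7735).
  Combine with x ≡ 1 (mod 9); new modulus lcm = 69615.
    Write x = 3550 + 7735·t and substitute into x ≡ 1 (mod 9): 7735·t ≡ 1 − 3550 = -3549 (mod 9).
    Reduce coefficients mod 9: 4·t ≡ 6 (mod 9).
    The inverse of 4 mod 9 is 7 (since 4·7 = 28 = 3·9 + 1), so t ≡ 7·6 = 42 ≡ 6 (mod 9).
    Then x = 3550 + 7735·6 = 49960, valid modulo lcm(7735, 9) = 69615: x ≡ 49960 (mod 69615).
Verify against each original: 49960 mod 17 = 14, 49960 mod 13 = 1, 49960 mod 5 = 0, 49960 mod 7 = 1, 49960 mod 9 = 1.

x ≡ 49960 (mod 69615).


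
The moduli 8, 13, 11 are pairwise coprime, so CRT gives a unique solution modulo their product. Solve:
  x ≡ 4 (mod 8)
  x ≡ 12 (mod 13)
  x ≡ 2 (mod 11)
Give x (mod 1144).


Moduli 8, 13, 11 are pairwise coprime; by CRT there is a unique solution modulo M = 8 · 13 · 11 = 1144.
Solve pairwise, accumulating the modulus:
  Start with x ≡ 4 (mod 8).
  Combine with x ≡ 12 (mod 13): since gcd(8, 13) = 1, we get a unique residue mod 104.
    Write x = 4 + 8·t and substitute into x ≡ 12 (mod 13): 8·t ≡ 12 − 4 = 8 (mod 13).
    The inverse of 8 mod 13 is 5 (since 8·5 = 40 = 3·13 + 1), so t ≡ 5·8 = 40 ≡ 1 (mod 13).
    Then x = 4 + 8·1 = 12, valid modulo lcm(8, 13) = 104: x ≡ 12 (mod 104).
  Combine with x ≡ 2 (mod 11): since gcd(104, 11) = 1, we get a unique residue mod 1144.
    Write x = 12 + 104·t and substitute into x ≡ 2 (mod 11): 104·t ≡ 2 − 12 = -10 (mod 11).
    Reduce coefficients mod 11: 5·t ≡ 1 (mod 11).
    The inverse of 5 mod 11 is 9 (since 5·9 = 45 = 4·11 + 1), so t ≡ 9·1 = 9 ≡ 9 (mod 11).
    Then x = 12 + 104·9 = 948, valid modulo lcm(104, 11) = 1144: x ≡ 948 (mod 1144).
Verify: 948 mod 8 = 4 ✓, 948 mod 13 = 12 ✓, 948 mod 11 = 2 ✓.

x ≡ 948 (mod 1144).


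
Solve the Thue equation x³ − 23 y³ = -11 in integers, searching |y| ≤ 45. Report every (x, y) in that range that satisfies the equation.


The equation is x³ - 23y³ = -11. For fixed y, x³ = 23·y³ − 11, so a solution requires the RHS to be a perfect cube.
Strategy: iterate y from -45 to 45, compute RHS = 23·y³ − 11, and check whether it is a (positive or negative) perfect cube.
Check small values of y:
  y = 0: RHS = -11 is not a perfect cube.
  y = 1: RHS = 12 is not a perfect cube.
  y = -1: RHS = -34 is not a perfect cube.
  y = 2: RHS = 173 is not a perfect cube.
  y = -2: RHS = -195 is not a perfect cube.
  y = 3: RHS = 610 is not a perfect cube.
  y = -3: RHS = -632 is not a perfect cube.
Continuing the search up to |y| = 45 finds no solutions either.
No (x, y) in the scanned range satisfies the equation.

No integer solutions with |y| ≤ 45.


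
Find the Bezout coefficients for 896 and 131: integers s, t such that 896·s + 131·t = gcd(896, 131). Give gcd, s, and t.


Euclidean algorithm on (896, 131) — divide until remainder is 0:
  896 = 6 · 131 + 110
  131 = 1 · 110 + 21
  110 = 5 · 21 + 5
  21 = 4 · 5 + 1
  5 = 5 · 1 + 0
gcd(896, 131) = 1.
Track Bezout coefficients alongside the remainders: start with r₀ = 896 = a·1 + b·0 (s = 1, t = 0) and r₁ = 131 = a·0 + b·1 (s = 0, t = 1); each new remainder r_{k+1} = r_{k-1} − q_k·r_k inherits s_{k+1} = s_{k-1} − q_k·s_k, t_{k+1} = t_{k-1} − q_k·t_k, so r_k = a·s_k + b·t_k at every step:
  q = 6: r = 110, s = 1 − 6·0 = 1, t = 0 − 6·1 = -6  (check: 896·1 + 131·(-6) = 110)
  q = 1: r = 21, s = 0 − 1·1 = -1, t = 1 − 1·(-6) = 7  (check: 896·(-1) + 131·7 = 21)
  q = 5: r = 5, s = 1 − 5·(-1) = 6, t = -6 − 5·7 = -41  (check: 896·6 + 131·(-41) = 5)
  q = 4: r = 1, s = -1 − 4·6 = -25, t = 7 − 4·(-41) = 171  (check: 896·(-25) + 131·171 = 1)
The row with r = 1 (the gcd) gives the Bezout coefficients s = -25, t = 171.
Result: 896 · (-25) + 131 · (171) = 1.

gcd(896, 131) = 1; s = -25, t = 171 (check: 896·(-25) + 131·171 = 1).


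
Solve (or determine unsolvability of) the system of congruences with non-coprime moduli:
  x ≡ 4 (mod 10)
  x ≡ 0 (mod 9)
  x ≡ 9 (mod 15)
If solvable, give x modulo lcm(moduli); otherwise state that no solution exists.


Moduli 10, 9, 15 are not pairwise coprime, so CRT works modulo lcm(m_i) when all pairwise compatibility conditions hold.
Pairwise compatibility: gcd(m_i, m_j) must divide a_i - a_j for every pair.
Merge one congruence at a time:
  Start: x ≡ 4 (mod 10).
  Combine with x ≡ 0 (mod 9): gcd(10, 9) = 1; 0 - 4 = -4, which IS divisible by 1, so compatible.
    Write x = 4 + 10·t and substitute into x ≡ 0 (mod 9): 10·t ≡ 0 − 4 = -4 (mod 9).
    Reduce coefficients mod 9: 1·t ≡ 5 (mod 9).
    So t ≡ 5 (mod 9).
    Then x = 4 + 10·5 = 54, valid modulo lcm(10, 9) = 90: x ≡ 54 (mod 90).
  Combine with x ≡ 9 (mod 15): gcd(90, 15) = 15; 9 - 54 = -45, which IS divisible by 15, so compatible.
    Write x = 54 + 90·t and substitute into x ≡ 9 (mod 15): 90·t ≡ 9 − 54 = -45 (mod 15).
    Divide the congruence (and modulus) by g = 15: 6·t ≡ -3 (mod 1).
    Modulo 1 every t works; take t = 0.
    Then x = 54 + 90·0 = 54, valid modulo lcm(90, 15) = 90: x ≡ 54 (mod 90).
Verify: 54 mod 10 = 4, 54 mod 9 = 0, 54 mod 15 = 9.

x ≡ 54 (mod 90).


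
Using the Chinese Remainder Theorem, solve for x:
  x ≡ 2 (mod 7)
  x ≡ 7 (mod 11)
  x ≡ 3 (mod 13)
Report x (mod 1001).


Moduli 7, 11, 13 are pairwise coprime; by CRT there is a unique solution modulo M = 7 · 11 · 13 = 1001.
Solve pairwise, accumulating the modulus:
  Start with x ≡ 2 (mod 7).
  Combine with x ≡ 7 (mod 11): since gcd(7, 11) = 1, we get a unique residue mod 77.
    Write x = 2 + 7·t and substitute into x ≡ 7 (mod 11): 7·t ≡ 7 − 2 = 5 (mod 11).
    The inverse of 7 mod 11 is 8 (since 7·8 = 56 = 5·11 + 1), so t ≡ 8·5 = 40 ≡ 7 (mod 11).
    Then x = 2 + 7·7 = 51, valid modulo lcm(7, 11) = 77: x ≡ 51 (mod 77).
  Combine with x ≡ 3 (mod 13): since gcd(77, 13) = 1, we get a unique residue mod 1001.
    Write x = 51 + 77·t and substitute into x ≡ 3 (mod 13): 77·t ≡ 3 − 51 = -48 (mod 13).
    Reduce coefficients mod 13: 12·t ≡ 4 (mod 13).
    The inverse of 12 mod 13 is 12 (since 12·12 = 144 = 11·13 + 1), so t ≡ 12·4 = 48 ≡ 9 (mod 13).
    Then x = 51 + 77·9 = 744, valid modulo lcm(77, 13) = 1001: x ≡ 744 (mod 1001).
Verify: 744 mod 7 = 2 ✓, 744 mod 11 = 7 ✓, 744 mod 13 = 3 ✓.

x ≡ 744 (mod 1001).


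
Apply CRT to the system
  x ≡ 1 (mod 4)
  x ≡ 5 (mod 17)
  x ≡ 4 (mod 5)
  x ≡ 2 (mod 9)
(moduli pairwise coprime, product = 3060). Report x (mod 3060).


Product of moduli M = 4 · 17 · 5 · 9 = 3060.
Merge one congruence at a time:
  Start: x ≡ 1 (mod 4).
  Combine with x ≡ 5 (mod 17); new modulus lcm = 68.
    Write x = 1 + 4·t and substitute into x ≡ 5 (mod 17): 4·t ≡ 5 − 1 = 4 (mod 17).
    The inverse of 4 mod 17 is 13 (since 4·13 = 52 = 3·17 + 1), so t ≡ 13·4 = 52 ≡ 1 (mod 17).
    Then x = 1 + 4·1 = 5, valid modulo lcm(4, 17) = 68: x ≡ 5 (mod 68).
  Combine with x ≡ 4 (mod 5); new modulus lcm = 340.
    Write x = 5 + 68·t and substitute into x ≡ 4 (mod 5): 68·t ≡ 4 − 5 = -1 (mod 5).
    Reduce coefficients mod 5: 3·t ≡ 4 (mod 5).
    The inverse of 3 mod 5 is 2 (since 3·2 = 6 = 1·5 + 1), so t ≡ 2·4 = 8 ≡ 3 (mod 5).
    Then x = 5 + 68·3 = 209, valid modulo lcm(68, 5) = 340: x ≡ 209 (mod 340).
  Combine with x ≡ 2 (mod 9); new modulus lcm = 3060.
    Write x = 209 + 340·t and substitute into x ≡ 2 (mod 9): 340·t ≡ 2 − 209 = -207 (mod 9).
    Reduce coefficients mod 9: 7·t ≡ 0 (mod 9).
    The inverse of 7 mod 9 is 4 (since 7·4 = 28 = 3·9 + 1), so t ≡ 4·0 = 0 ≡ 0 (mod 9).
    Then x = 209 + 340·0 = 209, valid modulo lcm(340, 9) = 3060: x ≡ 209 (mod 3060).
Verify against each original: 209 mod 4 = 1, 209 mod 17 = 5, 209 mod 5 = 4, 209 mod 9 = 2.

x ≡ 209 (mod 3060).


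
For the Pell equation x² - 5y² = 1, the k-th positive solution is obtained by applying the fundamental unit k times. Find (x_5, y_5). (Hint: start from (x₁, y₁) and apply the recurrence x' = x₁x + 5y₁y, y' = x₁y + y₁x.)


Step 1: Find the fundamental solution (x₁, y₁) of x² - 5y² = 1.
  Expand √5 as a continued fraction. a₀ = ⌊√5⌋ = 2; iterate m_{k+1} = d_k·a_k − m_k, d_{k+1} = (5 − m_{k+1}²)/d_k, a_{k+1} = ⌊(a₀ + m_{k+1})/d_{k+1}⌋ (starting m₀ = 0, d₀ = 1), with convergents p_k = a_k·p_{k-1} + p_{k-2}, q_k = a_k·q_{k-1} + q_{k-2} (p₋₁ = 1, q₋₁ = 0):
  k = 0: a₀ = 2; p₀/q₀ = 2/1; p₀² − 5·q₀² = 4 − 5 = -1.
  k = 1: m = 2, d = 1, a = ⌊(2 + 2)/1⌋ = 4; p/q = (4·2 + 1)/(4·1 + 0) = 9/4; p² − 5·q² = 81 − 80 = 1.
  The first convergent with p² − 5·q² = 1 gives the fundamental solution (x₁, y₁) = (9, 4).
Step 2: Apply the recurrence (x_{n+1}, y_{n+1}) = (x₁x_n + 5y₁y_n, x₁y_n + y₁x_n) repeatedly.
  From (x_1, y_1) = (9, 4): x_2 = 9·9 + 5·4·4 = 161; y_2 = 9·4 + 4·9 = 72.
  From (x_2, y_2) = (161, 72): x_3 = 9·161 + 5·4·72 = 2889; y_3 = 9·72 + 4·161 = 1292.
  From (x_3, y_3) = (2889, 1292): x_4 = 9·2889 + 5·4·1292 = 51841; y_4 = 9·1292 + 4·2889 = 23184.
  From (x_4, y_4) = (51841, 23184): x_5 = 9·51841 + 5·4·23184 = 930249; y_5 = 9·23184 + 4·51841 = 416020.
Step 3: Verify x_5² - 5·y_5² = 865363202001 - 865363202000 = 1 (should be 1). ✓

(x_1, y_1) = (9, 4); (x_5, y_5) = (930249, 416020).


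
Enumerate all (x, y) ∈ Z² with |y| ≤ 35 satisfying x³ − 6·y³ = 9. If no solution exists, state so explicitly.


The equation is x³ - 6y³ = 9. For fixed y, x³ = 6·y³ + 9, so a solution requires the RHS to be a perfect cube.
Strategy: iterate y from -35 to 35, compute RHS = 6·y³ + 9, and check whether it is a (positive or negative) perfect cube.
Check small values of y:
  y = 0: RHS = 9 is not a perfect cube.
  y = 1: RHS = 15 is not a perfect cube.
  y = -1: RHS = 3 is not a perfect cube.
  y = 2: RHS = 57 is not a perfect cube.
  y = -2: RHS = -39 is not a perfect cube.
  y = 3: RHS = 171 is not a perfect cube.
  y = -3: RHS = -153 is not a perfect cube.
Continuing the search up to |y| = 35 finds no solutions either.
No (x, y) in the scanned range satisfies the equation.

No integer solutions with |y| ≤ 35.


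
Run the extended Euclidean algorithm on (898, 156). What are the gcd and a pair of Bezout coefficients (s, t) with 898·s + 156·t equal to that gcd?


Euclidean algorithm on (898, 156) — divide until remainder is 0:
  898 = 5 · 156 + 118
  156 = 1 · 118 + 38
  118 = 3 · 38 + 4
  38 = 9 · 4 + 2
  4 = 2 · 2 + 0
gcd(898, 156) = 2.
Track Bezout coefficients alongside the remainders: start with r₀ = 898 = a·1 + b·0 (s = 1, t = 0) and r₁ = 156 = a·0 + b·1 (s = 0, t = 1); each new remainder r_{k+1} = r_{k-1} − q_k·r_k inherits s_{k+1} = s_{k-1} − q_k·s_k, t_{k+1} = t_{k-1} − q_k·t_k, so r_k = a·s_k + b·t_k at every step:
  q = 5: r = 118, s = 1 − 5·0 = 1, t = 0 − 5·1 = -5  (check: 898·1 + 156·(-5) = 118)
  q = 1: r = 38, s = 0 − 1·1 = -1, t = 1 − 1·(-5) = 6  (check: 898·(-1) + 156·6 = 38)
  q = 3: r = 4, s = 1 − 3·(-1) = 4, t = -5 − 3·6 = -23  (check: 898·4 + 156·(-23) = 4)
  q = 9: r = 2, s = -1 − 9·4 = -37, t = 6 − 9·(-23) = 213  (check: 898·(-37) + 156·213 = 2)
The row with r = 2 (the gcd) gives the Bezout coefficients s = -37, t = 213.
Result: 898 · (-37) + 156 · (213) = 2.

gcd(898, 156) = 2; s = -37, t = 213 (check: 898·(-37) + 156·213 = 2).


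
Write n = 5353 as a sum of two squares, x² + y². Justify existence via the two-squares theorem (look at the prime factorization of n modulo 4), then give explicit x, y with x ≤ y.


Step 1: Factor n = 5353 = 53 · 101.
Step 2: Check the mod-4 condition on each prime factor: 53 ≡ 1 (mod 4), exponent 1; 101 ≡ 1 (mod 4), exponent 1.
All primes ≡ 3 (mod 4) appear to even exponent (or don't appear), so by the two-squares theorem n IS expressible as a sum of two squares.
Step 3: Build a representation. Here n = 53 · 101 is a product of primes ≡ 1 (mod 4). Each prime p ≡ 1 (mod 4) is itself a sum of two squares; find a² by testing p − a² for a perfect square:
  53: 53 − 1² = 52, 53 − 2² = 49 = 7² ⇒ 53 = 2² + 7².
  101: 101 − 1² = 100 = 10² ⇒ 101 = 1² + 10².
  Combine using the Brahmagupta–Fibonacci identity (a² + b²)(c² + d²) = (ac − bd)² + (ad + bc)² = (ac + bd)² + (ad − bc)²:
  53 · 101 = 5353: from (2² + 7²)(1² + 10²), take (2·1 − 7·10, 2·10 + 7·1) = (2 − 70, 20 + 7) = (-68, 27); dropping signs (only squares matter) gives (68, 27); check 68² + 27² = 4624 + 729 = 5353 ✓.
Step 4: Order so x ≤ y and verify: 27² + 68² = 729 + 4624 = 5353 = n. ✓

n = 5353 = 27² + 68² (one valid representation with x ≤ y).


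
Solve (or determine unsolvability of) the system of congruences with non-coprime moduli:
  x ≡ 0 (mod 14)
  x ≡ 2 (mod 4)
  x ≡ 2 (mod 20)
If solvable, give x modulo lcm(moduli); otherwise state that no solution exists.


Moduli 14, 4, 20 are not pairwise coprime, so CRT works modulo lcm(m_i) when all pairwise compatibility conditions hold.
Pairwise compatibility: gcd(m_i, m_j) must divide a_i - a_j for every pair.
Merge one congruence at a time:
  Start: x ≡ 0 (mod 14).
  Combine with x ≡ 2 (mod 4): gcd(14, 4) = 2; 2 - 0 = 2, which IS divisible by 2, so compatible.
    Write x = 0 + 14·t and substitute into x ≡ 2 (mod 4): 14·t ≡ 2 − 0 = 2 (mod 4).
    Divide the congruence (and modulus) by g = 2: 7·t ≡ 1 (mod 2).
    Reduce coefficients mod 2: 1·t ≡ 1 (mod 2).
    So t ≡ 1 (mod 2).
    Then x = 0 + 14·1 = 14, valid modulo lcm(14, 4) = 28: x ≡ 14 (mod 28).
  Combine with x ≡ 2 (mod 20): gcd(28, 20) = 4; 2 - 14 = -12, which IS divisible by 4, so compatible.
    Write x = 14 + 28·t and substitute into x ≡ 2 (mod 20): 28·t ≡ 2 − 14 = -12 (mod 20).
    Divide the congruence (and modulus) by g = 4: 7·t ≡ -3 (mod 5).
    Reduce coefficients mod 5: 2·t ≡ 2 (mod 5).
    The inverse of 2 mod 5 is 3 (since 2·3 = 6 = 1·5 + 1), so t ≡ 3·2 = 6 ≡ 1 (mod 5).
    Then x = 14 + 28·1 = 42, valid modulo lcm(28, 20) = 140: x ≡ 42 (mod 140).
Verify: 42 mod 14 = 0, 42 mod 4 = 2, 42 mod 20 = 2.

x ≡ 42 (mod 140).


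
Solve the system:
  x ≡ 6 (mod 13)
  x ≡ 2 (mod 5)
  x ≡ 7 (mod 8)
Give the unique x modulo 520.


Moduli 13, 5, 8 are pairwise coprime; by CRT there is a unique solution modulo M = 13 · 5 · 8 = 520.
Solve pairwise, accumulating the modulus:
  Start with x ≡ 6 (mod 13).
  Combine with x ≡ 2 (mod 5): since gcd(13, 5) = 1, we get a unique residue mod 65.
    Write x = 6 + 13·t and substitute into x ≡ 2 (mod 5): 13·t ≡ 2 − 6 = -4 (mod 5).
    Reduce coefficients mod 5: 3·t ≡ 1 (mod 5).
    The inverse of 3 mod 5 is 2 (since 3·2 = 6 = 1·5 + 1), so t ≡ 2·1 = 2 ≡ 2 (mod 5).
    Then x = 6 + 13·2 = 32, valid modulo lcm(13, 5) = 65: x ≡ 32 (mod 65).
  Combine with x ≡ 7 (mod 8): since gcd(65, 8) = 1, we get a unique residue mod 520.
    Write x = 32 + 65·t and substitute into x ≡ 7 (mod 8): 65·t ≡ 7 − 32 = -25 (mod 8).
    Reduce coefficients mod 8: 1·t ≡ 7 (mod 8).
    So t ≡ 7 (mod 8).
    Then x = 32 + 65·7 = 487, valid modulo lcm(65, 8) = 520: x ≡ 487 (mod 520).
Verify: 487 mod 13 = 6 ✓, 487 mod 5 = 2 ✓, 487 mod 8 = 7 ✓.

x ≡ 487 (mod 520).


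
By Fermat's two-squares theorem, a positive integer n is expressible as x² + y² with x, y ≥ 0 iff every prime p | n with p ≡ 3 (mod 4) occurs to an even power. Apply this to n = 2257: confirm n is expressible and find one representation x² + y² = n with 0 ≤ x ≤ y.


Step 1: Factor n = 2257 = 37 · 61.
Step 2: Check the mod-4 condition on each prime factor: 37 ≡ 1 (mod 4), exponent 1; 61 ≡ 1 (mod 4), exponent 1.
All primes ≡ 3 (mod 4) appear to even exponent (or don't appear), so by the two-squares theorem n IS expressible as a sum of two squares.
Step 3: Build a representation. Here n = 37 · 61 is a product of primes ≡ 1 (mod 4). Each prime p ≡ 1 (mod 4) is itself a sum of two squares; find a² by testing p − a² for a perfect square:
  37: 37 − 1² = 36 = 6² ⇒ 37 = 1² + 6².
  61: 61 − 1² = 60, 61 − 2² = 57, 61 − 3² = 52, 61 − 4² = 45, 61 − 5² = 36 = 6² ⇒ 61 = 5² + 6².
  Combine using the Brahmagupta–Fibonacci identity (a² + b²)(c² + d²) = (ac − bd)² + (ad + bc)² = (ac + bd)² + (ad − bc)²:
  37 · 61 = 2257: from (1² + 6²)(5² + 6²), take (1·5 − 6·6, 1·6 + 6·5) = (5 − 36, 6 + 30) = (-31, 36); dropping signs (only squares matter) gives (31, 36); check 31² + 36² = 961 + 1296 = 2257 ✓.
Step 4: Order so x ≤ y and verify: 31² + 36² = 961 + 1296 = 2257 = n. ✓

n = 2257 = 31² + 36² (one valid representation with x ≤ y).


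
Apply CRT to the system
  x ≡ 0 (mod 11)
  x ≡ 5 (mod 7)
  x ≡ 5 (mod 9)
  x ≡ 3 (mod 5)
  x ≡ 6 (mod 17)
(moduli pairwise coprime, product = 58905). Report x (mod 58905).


Product of moduli M = 11 · 7 · 9 · 5 · 17 = 58905.
Merge one congruence at a time:
  Start: x ≡ 0 (mod 11).
  Combine with x ≡ 5 (mod 7); new modulus lcm = 77.
    Write x = 0 + 11·t and substitute into x ≡ 5 (mod 7): 11·t ≡ 5 − 0 = 5 (mod 7).
    Reduce coefficients mod 7: 4·t ≡ 5 (mod 7).
    The inverse of 4 mod 7 is 2 (since 4·2 = 8 = 1·7 + 1), so t ≡ 2·5 = 10 ≡ 3 (mod 7).
    Then x = 0 + 11·3 = 33, valid modulo lcm(11, 7) = 77: x ≡ 33 (mod 77).
  Combine with x ≡ 5 (mod 9); new modulus lcm = 693.
    Write x = 33 + 77·t and substitute into x ≡ 5 (mod 9): 77·t ≡ 5 − 33 = -28 (mod 9).
    Reduce coefficients mod 9: 5·t ≡ 8 (mod 9).
    The inverse of 5 mod 9 is 2 (since 5·2 = 10 = 1·9 + 1), so t ≡ 2·8 = 16 ≡ 7 (mod 9).
    Then x = 33 + 77·7 = 572, valid modulo lcm(77, 9) = 693: x ≡ 572 (mod 693).
  Combine with x ≡ 3 (mod 5); new modulus lcm = 3465.
    Write x = 572 + 693·t and substitute into x ≡ 3 (mod 5): 693·t ≡ 3 − 572 = -569 (mod 5).
    Reduce coefficients mod 5: 3·t ≡ 1 (mod 5).
    The inverse of 3 mod 5 is 2 (since 3·2 = 6 = 1·5 + 1), so t ≡ 2·1 = 2 ≡ 2 (mod 5).
    Then x = 572 + 693·2 = 1958, valid modulo lcm(693, 5) = 3465: x ≡ 1958 (mod 3465).
  Combine with x ≡ 6 (mod 17); new modulus lcm = 58905.
    Write x = 1958 + 3465·t and substitute into x ≡ 6 (mod 17): 3465·t ≡ 6 − 1958 = -1952 (mod 17).
    Reduce coefficients mod 17: 14·t ≡ 3 (mod 17).
    The inverse of 14 mod 17 is 11 (since 14·11 = 154 = 9·17 + 1), so t ≡ 11·3 = 33 ≡ 16 (mod 17).
    Then x = 1958 + 3465·16 = 57398, valid modulo lcm(3465, 17) = 58905: x ≡ 57398 (mod 58905).
Verify against each original: 57398 mod 11 = 0, 57398 mod 7 = 5, 57398 mod 9 = 5, 57398 mod 5 = 3, 57398 mod 17 = 6.

x ≡ 57398 (mod 58905).


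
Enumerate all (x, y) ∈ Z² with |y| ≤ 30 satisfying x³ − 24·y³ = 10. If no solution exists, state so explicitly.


The equation is x³ - 24y³ = 10. For fixed y, x³ = 24·y³ + 10, so a solution requires the RHS to be a perfect cube.
Strategy: iterate y from -30 to 30, compute RHS = 24·y³ + 10, and check whether it is a (positive or negative) perfect cube.
Check small values of y:
  y = 0: RHS = 10 is not a perfect cube.
  y = 1: RHS = 34 is not a perfect cube.
  y = -1: RHS = -14 is not a perfect cube.
  y = 2: RHS = 202 is not a perfect cube.
  y = -2: RHS = -182 is not a perfect cube.
  y = 3: RHS = 658 is not a perfect cube.
  y = -3: RHS = -638 is not a perfect cube.
Continuing the search up to |y| = 30 finds no solutions either.
No (x, y) in the scanned range satisfies the equation.

No integer solutions with |y| ≤ 30.


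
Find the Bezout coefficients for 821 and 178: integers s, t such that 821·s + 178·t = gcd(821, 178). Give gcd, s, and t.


Euclidean algorithm on (821, 178) — divide until remainder is 0:
  821 = 4 · 178 + 109
  178 = 1 · 109 + 69
  109 = 1 · 69 + 40
  69 = 1 · 40 + 29
  40 = 1 · 29 + 11
  29 = 2 · 11 + 7
  11 = 1 · 7 + 4
  7 = 1 · 4 + 3
  4 = 1 · 3 + 1
  3 = 3 · 1 + 0
gcd(821, 178) = 1.
Track Bezout coefficients alongside the remainders: start with r₀ = 821 = a·1 + b·0 (s = 1, t = 0) and r₁ = 178 = a·0 + b·1 (s = 0, t = 1); each new remainder r_{k+1} = r_{k-1} − q_k·r_k inherits s_{k+1} = s_{k-1} − q_k·s_k, t_{k+1} = t_{k-1} − q_k·t_k, so r_k = a·s_k + b·t_k at every step:
  q = 4: r = 109, s = 1 − 4·0 = 1, t = 0 − 4·1 = -4  (check: 821·1 + 178·(-4) = 109)
  q = 1: r = 69, s = 0 − 1·1 = -1, t = 1 − 1·(-4) = 5  (check: 821·(-1) + 178·5 = 69)
  q = 1: r = 40, s = 1 − 1·(-1) = 2, t = -4 − 1·5 = -9  (check: 821·2 + 178·(-9) = 40)
  q = 1: r = 29, s = -1 − 1·2 = -3, t = 5 − 1·(-9) = 14  (check: 821·(-3) + 178·14 = 29)
  q = 1: r = 11, s = 2 − 1·(-3) = 5, t = -9 − 1·14 = -23  (check: 821·5 + 178·(-23) = 11)
  q = 2: r = 7, s = -3 − 2·5 = -13, t = 14 − 2·(-23) = 60  (check: 821·(-13) + 178·60 = 7)
  q = 1: r = 4, s = 5 − 1·(-13) = 18, t = -23 − 1·60 = -83  (check: 821·18 + 178·(-83) = 4)
  q = 1: r = 3, s = -13 − 1·18 = -31, t = 60 − 1·(-83) = 143  (check: 821·(-31) + 178·143 = 3)
  q = 1: r = 1, s = 18 − 1·(-31) = 49, t = -83 − 1·143 = -226  (check: 821·49 + 178·(-226) = 1)
The row with r = 1 (the gcd) gives the Bezout coefficients s = 49, t = -226.
Result: 821 · (49) + 178 · (-226) = 1.

gcd(821, 178) = 1; s = 49, t = -226 (check: 821·49 + 178·(-226) = 1).


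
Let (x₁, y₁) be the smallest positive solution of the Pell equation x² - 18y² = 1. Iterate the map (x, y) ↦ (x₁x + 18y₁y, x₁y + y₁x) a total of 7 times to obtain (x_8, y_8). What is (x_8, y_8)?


Step 1: Find the fundamental solution (x₁, y₁) of x² - 18y² = 1.
  Expand √18 as a continued fraction. a₀ = ⌊√18⌋ = 4; iterate m_{k+1} = d_k·a_k − m_k, d_{k+1} = (18 − m_{k+1}²)/d_k, a_{k+1} = ⌊(a₀ + m_{k+1})/d_{k+1}⌋ (starting m₀ = 0, d₀ = 1), with convergents p_k = a_k·p_{k-1} + p_{k-2}, q_k = a_k·q_{k-1} + q_{k-2} (p₋₁ = 1, q₋₁ = 0):
  k = 0: a₀ = 4; p₀/q₀ = 4/1; p₀² − 18·q₀² = 16 − 18 = -2.
  k = 1: m = 4, d = 2, a = ⌊(4 + 4)/2⌋ = 4; p/q = (4·4 + 1)/(4·1 + 0) = 17/4; p² − 18·q² = 289 − 288 = 1.
  The first convergent with p² − 18·q² = 1 gives the fundamental solution (x₁, y₁) = (17, 4).
Step 2: Apply the recurrence (x_{n+1}, y_{n+1}) = (x₁x_n + 18y₁y_n, x₁y_n + y₁x_n) repeatedly.
  From (x_1, y_1) = (17, 4): x_2 = 17·17 + 18·4·4 = 577; y_2 = 17·4 + 4·17 = 136.
  From (x_2, y_2) = (577, 136): x_3 = 17·577 + 18·4·136 = 19601; y_3 = 17·136 + 4·577 = 4620.
  From (x_3, y_3) = (19601, 4620): x_4 = 17·19601 + 18·4·4620 = 665857; y_4 = 17·4620 + 4·19601 = 156944.
  From (x_4, y_4) = (665857, 156944): x_5 = 17·665857 + 18·4·156944 = 22619537; y_5 = 17·156944 + 4·665857 = 5331476.
  From (x_5, y_5) = (22619537, 5331476): x_6 = 17·22619537 + 18·4·5331476 = 768398401; y_6 = 17·5331476 + 4·22619537 = 181113240.
  From (x_6, y_6) = (768398401, 181113240): x_7 = 17·768398401 + 18·4·181113240 = 26102926097; y_7 = 17·181113240 + 4·768398401 = 6152518684.
  From (x_7, y_7) = (26102926097, 6152518684): x_8 = 17·26102926097 + 18·4·6152518684 = 886731088897; y_8 = 17·6152518684 + 4·26102926097 = 209004522016.
Step 3: Verify x_8² - 18·y_8² = 786292024016459316676609 - 786292024016459316676608 = 1 (should be 1). ✓

(x_1, y_1) = (17, 4); (x_8, y_8) = (886731088897, 209004522016).


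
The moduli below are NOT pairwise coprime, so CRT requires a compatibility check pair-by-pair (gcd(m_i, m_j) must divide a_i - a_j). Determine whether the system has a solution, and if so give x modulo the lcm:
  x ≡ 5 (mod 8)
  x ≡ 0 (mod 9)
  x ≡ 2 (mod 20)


Moduli 8, 9, 20 are not pairwise coprime, so CRT works modulo lcm(m_i) when all pairwise compatibility conditions hold.
Pairwise compatibility: gcd(m_i, m_j) must divide a_i - a_j for every pair.
Merge one congruence at a time:
  Start: x ≡ 5 (mod 8).
  Combine with x ≡ 0 (mod 9): gcd(8, 9) = 1; 0 - 5 = -5, which IS divisible by 1, so compatible.
    Write x = 5 + 8·t and substitute into x ≡ 0 (mod 9): 8·t ≡ 0 − 5 = -5 (mod 9).
    Reduce coefficients mod 9: 8·t ≡ 4 (mod 9).
    The inverse of 8 mod 9 is 8 (since 8·8 = 64 = 7·9 + 1), so t ≡ 8·4 = 32 ≡ 5 (mod 9).
    Then x = 5 + 8·5 = 45, valid modulo lcm(8, 9) = 72: x ≡ 45 (mod 72).
  Combine with x ≡ 2 (mod 20): gcd(72, 20) = 4, and 2 - 45 = -43 is NOT divisible by 4.
    ⇒ system is inconsistent (no integer solution).

No solution (the system is inconsistent).


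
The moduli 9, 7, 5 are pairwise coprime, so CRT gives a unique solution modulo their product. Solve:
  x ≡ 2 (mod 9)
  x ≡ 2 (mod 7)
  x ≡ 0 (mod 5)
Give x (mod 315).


Moduli 9, 7, 5 are pairwise coprime; by CRT there is a unique solution modulo M = 9 · 7 · 5 = 315.
Solve pairwise, accumulating the modulus:
  Start with x ≡ 2 (mod 9).
  Combine with x ≡ 2 (mod 7): since gcd(9, 7) = 1, we get a unique residue mod 63.
    Write x = 2 + 9·t and substitute into x ≡ 2 (mod 7): 9·t ≡ 2 − 2 = 0 (mod 7).
    Reduce coefficients mod 7: 2·t ≡ 0 (mod 7).
    The inverse of 2 mod 7 is 4 (since 2·4 = 8 = 1·7 + 1), so t ≡ 4·0 = 0 ≡ 0 (mod 7).
    Then x = 2 + 9·0 = 2, valid modulo lcm(9, 7) = 63: x ≡ 2 (mod 63).
  Combine with x ≡ 0 (mod 5): since gcd(63, 5) = 1, we get a unique residue mod 315.
    Write x = 2 + 63·t and substitute into x ≡ 0 (mod 5): 63·t ≡ 0 − 2 = -2 (mod 5).
    Reduce coefficients mod 5: 3·t ≡ 3 (mod 5).
    The inverse of 3 mod 5 is 2 (since 3·2 = 6 = 1·5 + 1), so t ≡ 2·3 = 6 ≡ 1 (mod 5).
    Then x = 2 + 63·1 = 65, valid modulo lcm(63, 5) = 315: x ≡ 65 (mod 315).
Verify: 65 mod 9 = 2 ✓, 65 mod 7 = 2 ✓, 65 mod 5 = 0 ✓.

x ≡ 65 (mod 315).


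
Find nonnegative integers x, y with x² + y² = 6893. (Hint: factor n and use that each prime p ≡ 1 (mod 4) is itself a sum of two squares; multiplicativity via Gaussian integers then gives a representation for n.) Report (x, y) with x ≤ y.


Step 1: Factor n = 6893 = 61 · 113.
Step 2: Check the mod-4 condition on each prime factor: 61 ≡ 1 (mod 4), exponent 1; 113 ≡ 1 (mod 4), exponent 1.
All primes ≡ 3 (mod 4) appear to even exponent (or don't appear), so by the two-squares theorem n IS expressible as a sum of two squares.
Step 3: Build a representation. Here n = 61 · 113 is a product of primes ≡ 1 (mod 4). Each prime p ≡ 1 (mod 4) is itself a sum of two squares; find a² by testing p − a² for a perfect square:
  61: 61 − 1² = 60, 61 − 2² = 57, 61 − 3² = 52, 61 − 4² = 45, 61 − 5² = 36 = 6² ⇒ 61 = 5² + 6².
  113: 113 − 1² = 112, 113 − 2² = 109, 113 − 3² = 104, 113 − 4² = 97, 113 − 5² = 88, 113 − 6² = 77, 113 − 7² = 64 = 8² ⇒ 113 = 7² + 8².
  Combine using the Brahmagupta–Fibonacci identity (a² + b²)(c² + d²) = (ac − bd)² + (ad + bc)² = (ac + bd)² + (ad − bc)²:
  61 · 113 = 6893: from (5² + 6²)(7² + 8²), take (5·7 − 6·8, 5·8 + 6·7) = (35 − 48, 40 + 42) = (-13, 82); dropping signs (only squares matter) gives (13, 82); check 13² + 82² = 169 + 6724 = 6893 ✓.
Step 4: Order so x ≤ y and verify: 13² + 82² = 169 + 6724 = 6893 = n. ✓

n = 6893 = 13² + 82² (one valid representation with x ≤ y).


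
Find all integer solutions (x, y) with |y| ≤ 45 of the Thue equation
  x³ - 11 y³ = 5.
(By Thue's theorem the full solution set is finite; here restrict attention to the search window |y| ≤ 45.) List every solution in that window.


The equation is x³ - 11y³ = 5. For fixed y, x³ = 11·y³ + 5, so a solution requires the RHS to be a perfect cube.
Strategy: iterate y from -45 to 45, compute RHS = 11·y³ + 5, and check whether it is a (positive or negative) perfect cube.
Check small values of y:
  y = 0: RHS = 5 is not a perfect cube.
  y = 1: RHS = 16 is not a perfect cube.
  y = -1: RHS = -6 is not a perfect cube.
  y = 2: RHS = 93 is not a perfect cube.
  y = -2: RHS = -83 is not a perfect cube.
  y = 3: RHS = 302 is not a perfect cube.
  y = -3: RHS = -292 is not a perfect cube.
Continuing the search up to |y| = 45 finds no solutions either.
No (x, y) in the scanned range satisfies the equation.

No integer solutions with |y| ≤ 45.
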